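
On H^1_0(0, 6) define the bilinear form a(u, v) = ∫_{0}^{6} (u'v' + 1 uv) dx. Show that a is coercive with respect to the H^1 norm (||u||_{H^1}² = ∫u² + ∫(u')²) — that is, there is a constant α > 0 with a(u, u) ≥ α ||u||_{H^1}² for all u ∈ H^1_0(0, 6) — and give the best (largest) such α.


α = 1

Coercivity of a(·,·) on H^1_0(0, 6) means a(u, u) ≥ α ||u||_{H^1}² for every u ∈ H^1_0.
The interval has length L = 6, and Poincaré/coercivity depend only on L. Here a(u, u) = ∫(u')² + (1)·∫u².
Here c = 1 ≥ 1, so a(u,u) = ∫(u')² + c∫u² ≥ ∫(u')² + ∫u² = ||u||_{H^1}², i.e. α = 1 works. No larger α is possible: a(u,u) ≥ α||u||_{H^1}² means (1−α)∫(u')² ≥ (α−c)∫u², and for the modes u_n = sin(nπ(x−x₀)/L) (x₀ the left endpoint) one has ∫u_n²/∫(u_n')² = (L/(nπ))² → 0, so a(u_n,u_n)/||u_n||_{H^1}² → 1. Hence the optimal constant is α = 1.
Therefore α = 1.


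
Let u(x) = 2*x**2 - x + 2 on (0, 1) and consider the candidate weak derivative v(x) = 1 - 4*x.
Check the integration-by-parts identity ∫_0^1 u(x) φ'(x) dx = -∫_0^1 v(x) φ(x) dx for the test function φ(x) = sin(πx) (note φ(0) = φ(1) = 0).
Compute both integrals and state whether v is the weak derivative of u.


LHS = -2/π, RHS = 2/π. No, v is not the weak derivative of u.

u(x) = 2*x**2 - x + 2, classical derivative u'(x) = 4*x - 1.
φ(x) = sin(πx), so φ'(x) = π*cos(π*x).
Note φ(0) = φ(1) = 0, so the boundary term u·φ vanishes.
LHS = ∫_0^1 u(x) φ'(x) dx = ∫_0^1 (2*π*x^2*cos(π*x) - π*x*cos(π*x) + 2*π*cos(π*x)) dx. Term by term:
  ∫_0^1 2*π*cos(π*x) dx = 0;  ∫_0^1 -π*x*cos(π*x) dx = 2/π;  ∫_0^1 2*π*x^2*cos(π*x) dx = -4/π.
Sum: 0 + 2/π − 4/π = -2/π.
So LHS = -2/π.
∫_0^1 v(x) φ(x) dx = ∫_0^1 (-4*x*sin(π*x) + sin(π*x)) dx. Term by term:
  ∫_0^1 -4*x*sin(π*x) dx = -4/π;  ∫_0^1 sin(π*x) dx = 2/π.
Sum: -4/π + 2/π = -2/π.
So RHS = -∫_0^1 v(x) φ(x) dx = 2/π.
LHS − RHS = -4/π ≠ 0, so the identity fails.
(For a valid weak derivative the identity must hold for EVERY test function, in particular this one. The failure shows v is NOT the weak derivative of u.)
Correct weak derivative would be u'(x) = 4*x - 1.


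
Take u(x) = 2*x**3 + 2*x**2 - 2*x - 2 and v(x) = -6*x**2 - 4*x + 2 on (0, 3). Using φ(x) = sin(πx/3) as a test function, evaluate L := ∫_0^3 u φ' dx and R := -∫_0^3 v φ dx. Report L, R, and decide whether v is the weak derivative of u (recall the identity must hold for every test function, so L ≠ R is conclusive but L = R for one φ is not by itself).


LHS = -186/π + 648/π^3, RHS = -648/π^3 + 186/π. No, v is not the weak derivative of u.

u(x) = 2*x**3 + 2*x**2 - 2*x - 2, classical derivative u'(x) = 6*x**2 + 4*x - 2.
φ(x) = sin(πx/3), so φ'(x) = π*cos(π*x/3)/3.
Note φ(0) = φ(3) = 0, so the boundary term u·φ vanishes.
LHS = ∫_0^3 u(x) φ'(x) dx = ∫_0^3 (2*π*x^3*cos(π*x/3)/3 + 2*π*x^2*cos(π*x/3)/3 - 2*π*x*cos(π*x/3)/3 - 2*π*cos(π*x/3)/3) dx. Term by term:
  ∫_0^3 -2*π*cos(π*x/3)/3 dx = 0;  ∫_0^3 -2*π*x*cos(π*x/3)/3 dx = 12/π;  ∫_0^3 2*π*x^2*cos(π*x/3)/3 dx = -36/π;
  ∫_0^3 2*π*x^3*cos(π*x/3)/3 dx = -162/π + 648/π^3.
Sum: 0 + 12/π − 36/π + -162/π + 648/π^3 = -186/π + 648/π^3.
So LHS = -186/π + 648/π^3.
∫_0^3 v(x) φ(x) dx = ∫_0^3 (-6*x^2*sin(π*x/3) - 4*x*sin(π*x/3) + 2*sin(π*x/3)) dx. Term by term:
  ∫_0^3 2*sin(π*x/3) dx = 12/π;  ∫_0^3 -6*x^2*sin(π*x/3) dx = -162/π + 648/π^3;  ∫_0^3 -4*x*sin(π*x/3) dx = -36/π.
Sum: 12/π + -162/π + 648/π^3 − 36/π = -186/π + 648/π^3.
So RHS = -∫_0^3 v(x) φ(x) dx = -648/π^3 + 186/π.
LHS − RHS = -372/π + 1296/π^3 ≠ 0, so the identity fails.
(For a valid weak derivative the identity must hold for EVERY test function, in particular this one. The failure shows v is NOT the weak derivative of u.)
Correct weak derivative would be u'(x) = 6*x**2 + 4*x - 2.


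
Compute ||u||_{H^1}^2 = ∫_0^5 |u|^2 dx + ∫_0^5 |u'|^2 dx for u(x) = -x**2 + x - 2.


||u||_{H^1}^2 = 1225/2

The H^1 norm (squared) on an interval (0, L) is
  ||u||_{H^1}^2 = ∫_0^L u(x)^2 dx + ∫_0^L u'(x)^2 dx.
Compute u'(x) = 1 - 2*x.
Then u(x)^2 = x**4 - 2*x**3 + 5*x**2 - 4*x + 4 and u'(x)^2 = 4*x**2 - 4*x + 1.
Integrate each monomial from 0 to 5 using ∫_0^5 c·x^n dx = c·5^(n+1)/(n+1):
  ∫_0^5 u(x)^2 dx = ∫_0^5 (x^4 - 2*x^3 + 5*x^2 - 4*x + 4) dx. Term by term:
    ∫_0^5 x^4 dx = 625;  ∫_0^5 -2*x^3 dx = -625/2;  ∫_0^5 5*x^2 dx = 625/3;
    ∫_0^5 -4*x dx = -50;  ∫_0^5 4 dx = 20.
  Sum: 625 − 625/2 + 625/3 − 50 + 20 = 2945/6.
  ∫_0^5 u'(x)^2 dx = ∫_0^5 (4*x^2 - 4*x + 1) dx. Term by term:
    ∫_0^5 4*x^2 dx = 500/3;  ∫_0^5 -4*x dx = -50;  ∫_0^5 1 dx = 5.
  Sum: 500/3 − 50 + 5 = 365/3.
Adding: ||u||_{H^1}^2 = 2945/6 + 365/3 = 1225/2.


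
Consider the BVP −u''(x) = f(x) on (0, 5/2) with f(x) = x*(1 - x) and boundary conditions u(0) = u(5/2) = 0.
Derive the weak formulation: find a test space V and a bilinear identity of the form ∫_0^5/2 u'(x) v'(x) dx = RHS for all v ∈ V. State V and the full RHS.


V = H^1_0(0, 5/2) (so v(0) = v(5/2) = 0); weak form: ∫_0^5/2 u'v' dx = ∫_0^5/2 (x*(1 - x)) v dx for all v ∈ V.

Multiply both sides by a test function v and integrate from 0 to 5/2:
  ∫_0^5/2 −u''(x) v(x) dx = ∫_0^5/2 f(x) v(x) dx.
Integrate the LHS by parts once:
  ∫_0^5/2 −u'' v dx = −[u'(x) v(x)]_0^5/2 + ∫_0^5/2 u'(x) v'(x) dx.
Thus ∫_0^5/2 u'(x) v'(x) dx = ∫_0^5/2 f(x) v(x) dx + [u'(x) v(x)]_0^5/2.
Choose V so that boundary terms are either known or forced to vanish.
u is Dirichlet: u(0) = u(5/2) = 0. Let V = H^1_0(0, 5/2); then v(0) = v(5/2) = 0, and [u' v]_0^5/2 = 0.
Weak formulation: find u (satisfying any essential BC) such that ∫_0^5/2 u'(x) v'(x) dx = ∫_0^5/2 f v dx for all v ∈ V.
Substituting f(x) = x*(1 - x), the right-hand side is ∫_0^5/2 (x*(1 - x)) v dx.


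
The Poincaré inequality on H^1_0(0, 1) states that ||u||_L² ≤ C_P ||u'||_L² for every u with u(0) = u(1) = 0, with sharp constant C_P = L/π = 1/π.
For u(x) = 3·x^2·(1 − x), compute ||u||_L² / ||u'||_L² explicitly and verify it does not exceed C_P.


||u||_L² / ||u'||_L² = sqrt(14)/14 < C_P = 1/π.

u(x) = 3·x^2·(1 − x), so u'(x) = 3*x*(2 - 3*x).
u(x) = 3·x^2·(1 − x) vanishes at x = 0 and x = 1, so u ∈ H^1_0(0, 1). Differentiate via the product rule and integrate the resulting polynomials term by term.
  ∫_0^1 u² dx = ∫_0^1 (9*x^6 - 18*x^5 + 9*x^4) dx. Term by term:
    ∫_0^1 9*x^6 dx = 9/7;  ∫_0^1 -18*x^5 dx = -3;  ∫_0^1 9*x^4 dx = 9/5.
  Sum: 9/7 − 3 + 9/5 = 3/35.
  ∫_0^1 (u')² dx = ∫_0^1 (81*x^4 - 108*x^3 + 36*x^2) dx. Term by term:
    ∫_0^1 81*x^4 dx = 81/5;  ∫_0^1 -108*x^3 dx = -27;  ∫_0^1 36*x^2 dx = 12.
  Sum: 81/5 − 27 + 12 = 6/5.
∫_0^1 u² dx = 3/35, so ||u||_L² = sqrt(105)/35.
∫_0^1 (u')² dx = 6/5, so ||u'||_L² = sqrt(30)/5.
Ratio ||u||_L² / ||u'||_L² = sqrt(14)/14.
Sharp Poincaré constant on H^1_0(0, 1) is C_P = L/π = 1/π, achieved by sin(π·x).
A polynomial bump cannot attain the sharp Poincaré constant (only the first sine eigenfunction does), so the ratio is strictly less than C_P, consistent with ||u||_L² ≤ C_P ||u'||_L².


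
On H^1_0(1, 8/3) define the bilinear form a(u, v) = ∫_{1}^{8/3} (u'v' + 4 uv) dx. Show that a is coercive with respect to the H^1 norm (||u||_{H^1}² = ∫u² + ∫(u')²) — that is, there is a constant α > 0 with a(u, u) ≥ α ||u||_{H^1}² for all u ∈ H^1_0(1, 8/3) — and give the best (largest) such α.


α = 1

Coercivity of a(·,·) on H^1_0(1, 8/3) means a(u, u) ≥ α ||u||_{H^1}² for every u ∈ H^1_0.
The interval has length L = 5/3, and Poincaré/coercivity depend only on L. Here a(u, u) = ∫(u')² + (4)·∫u².
Here c = 4 ≥ 1, so a(u,u) = ∫(u')² + c∫u² ≥ ∫(u')² + ∫u² = ||u||_{H^1}², i.e. α = 1 works. No larger α is possible: a(u,u) ≥ α||u||_{H^1}² means (1−α)∫(u')² ≥ (α−c)∫u², and for the modes u_n = sin(nπ(x−x₀)/L) (x₀ the left endpoint) one has ∫u_n²/∫(u_n')² = (L/(nπ))² → 0, so a(u_n,u_n)/||u_n||_{H^1}² → 1. Hence the optimal constant is α = 1.
Therefore α = 1.


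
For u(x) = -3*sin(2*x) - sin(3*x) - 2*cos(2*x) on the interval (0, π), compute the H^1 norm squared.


||u||_{H^1(0,π)}^2 = 24 + 75*π/2

u'(x) = 4*sin(2*x) - 6*cos(2*x) - 3*cos(3*x).
Expand u² and (u')² and integrate term by term on (0, π), using: for integers n ≥ 1, ∫_0^π sin²(nx) dx = ∫_0^π cos²(nx) dx = π/2; for n ≠ n', ∫_0^π sin(nx)sin(n'x) dx = ∫_0^π cos(nx)cos(n'x) dx = 0; and by product-to-sum, ∫_0^π sin(nx)cos(n'x) dx = ½∫_0^π [sin((n+n')x) + sin((n−n')x)] dx, which is 0 when n+n' is even and 2n/(n²−n'²) when n+n' is odd (it need not vanish on (0, π)).
  u² squared terms: (-1)²·∫sin(3x)² dx = 1·π/2 = π/2;  (-3)²·∫sin(2x)² dx = 9·π/2 = 9*π/2;  (-2)²·∫cos(2x)² dx = 4·π/2 = 2*π.
  u² cross terms: 2·(-1)·(-3)·∫sin(3x)·sin(2x) dx = 6·(0) = 0;  2·(-1)·(-2)·∫sin(3x)·cos(2x) dx = 4·(6/5) = 24/5;  2·(-3)·(-2)·∫sin(2x)·cos(2x) dx = 12·(0) = 0.
  So ∫_0^π u² dx = π/2 + 9*π/2 + 2*π + 0 + 24/5 + 0 = 24/5 + 7*π.
  (u')² squared terms: (-6)²·∫cos(2x)² dx = 36·π/2 = 18*π;  (-3)²·∫cos(3x)² dx = 9·π/2 = 9*π/2;  (4)²·∫sin(2x)² dx = 16·π/2 = 8*π.
  (u')² cross terms: 2·(-6)·(-3)·∫cos(2x)·cos(3x) dx = 36·(0) = 0;  2·(-6)·(4)·∫cos(2x)·sin(2x) dx = -48·(0) = 0;  2·(-3)·(4)·∫cos(3x)·sin(2x) dx = -24·(-4/5) = 96/5.
  So ∫_0^π (u')² dx = 18*π + 9*π/2 + 8*π + 0 + 0 + 96/5 = 96/5 + 61*π/2.
||u||_{H^1}^2 = (24/5 + 7*π) + (96/5 + 61*π/2) = 24 + 75*π/2.


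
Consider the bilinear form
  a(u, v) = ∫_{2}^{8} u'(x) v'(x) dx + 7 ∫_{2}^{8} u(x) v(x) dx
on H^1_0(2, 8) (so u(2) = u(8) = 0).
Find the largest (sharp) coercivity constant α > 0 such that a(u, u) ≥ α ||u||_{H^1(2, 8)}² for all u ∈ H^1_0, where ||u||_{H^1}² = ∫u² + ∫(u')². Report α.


α = 1

Coercivity of a(·,·) on H^1_0(2, 8) means a(u, u) ≥ α ||u||_{H^1}² for every u ∈ H^1_0.
The interval has length L = 6, and Poincaré/coercivity depend only on L. Here a(u, u) = ∫(u')² + (7)·∫u².
Here c = 7 ≥ 1, so a(u,u) = ∫(u')² + c∫u² ≥ ∫(u')² + ∫u² = ||u||_{H^1}², i.e. α = 1 works. No larger α is possible: a(u,u) ≥ α||u||_{H^1}² means (1−α)∫(u')² ≥ (α−c)∫u², and for the modes u_n = sin(nπ(x−x₀)/L) (x₀ the left endpoint) one has ∫u_n²/∫(u_n')² = (L/(nπ))² → 0, so a(u_n,u_n)/||u_n||_{H^1}² → 1. Hence the optimal constant is α = 1.
Therefore α = 1.


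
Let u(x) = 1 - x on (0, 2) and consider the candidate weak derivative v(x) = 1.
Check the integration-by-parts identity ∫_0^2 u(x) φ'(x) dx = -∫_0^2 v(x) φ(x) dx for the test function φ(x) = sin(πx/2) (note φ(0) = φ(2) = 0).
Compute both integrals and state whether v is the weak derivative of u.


LHS = 4/π, RHS = -4/π. No, v is not the weak derivative of u.

u(x) = 1 - x, classical derivative u'(x) = -1.
φ(x) = sin(πx/2), so φ'(x) = π*cos(π*x/2)/2.
Note φ(0) = φ(2) = 0, so the boundary term u·φ vanishes.
LHS = ∫_0^2 u(x) φ'(x) dx = ∫_0^2 (-π*x*cos(π*x/2)/2 + π*cos(π*x/2)/2) dx. Term by term:
  ∫_0^2 π*cos(π*x/2)/2 dx = 0;  ∫_0^2 -π*x*cos(π*x/2)/2 dx = 4/π.
Sum: 0 + 4/π = 4/π.
So LHS = 4/π.
∫_0^2 v(x) φ(x) dx = ∫_0^2 (sin(π*x/2)) dx. Term by term:
  ∫_0^2 sin(π*x/2) dx = 4/π.
So RHS = -∫_0^2 v(x) φ(x) dx = -4/π.
LHS − RHS = 8/π ≠ 0, so the identity fails.
(For a valid weak derivative the identity must hold for EVERY test function, in particular this one. The failure shows v is NOT the weak derivative of u.)
Correct weak derivative would be u'(x) = -1.


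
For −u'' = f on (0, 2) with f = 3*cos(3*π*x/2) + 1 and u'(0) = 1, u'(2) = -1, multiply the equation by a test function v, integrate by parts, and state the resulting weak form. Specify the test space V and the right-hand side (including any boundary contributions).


V = H^1(0, 2) (v unrestricted at boundary; u is determined up to an additive constant); weak form: ∫_0^2 u'v' dx = ∫_0^2 (3*cos(3*π*x/2) + 1) v dx − v(2) − v(0) for all v ∈ V.

Multiply both sides by a test function v and integrate from 0 to 2:
  ∫_0^2 −u''(x) v(x) dx = ∫_0^2 f(x) v(x) dx.
Integrate the LHS by parts once:
  ∫_0^2 −u'' v dx = −[u'(x) v(x)]_0^2 + ∫_0^2 u'(x) v'(x) dx.
Thus ∫_0^2 u'(x) v'(x) dx = ∫_0^2 f(x) v(x) dx + [u'(x) v(x)]_0^2.
Choose V so that boundary terms are either known or forced to vanish.
u has inhomogeneous Neumann u'(0) = 1, u'(2) = -1. [u' v]_0^2 = (-1)·v(2) − (1)·v(0) = − v(2) − v(0). Take V = H^1(0, 2); boundary term becomes part of RHS.
Weak formulation: find u (satisfying any essential BC) such that ∫_0^2 u'(x) v'(x) dx = ∫_0^2 f v dx − v(2) − v(0) for all v ∈ V (Neumann data are natural BCs: they enter the RHS as boundary terms).
Substituting f(x) = 3*cos(3*π*x/2) + 1, the right-hand side is ∫_0^2 (3*cos(3*π*x/2) + 1) v dx − v(2) − v(0).
Compatibility check (pure Neumann): taking v ≡ 1 ∈ V gives 0 = ∫_0^2 f dx + (-1) − (1), i.e. ∫_0^2 f dx must equal u'(0) − u'(2) = 2. Indeed ∫_0^2 (3*cos(3*π*x/2) + 1) dx = 2, so the data are compatible. The solution is then unique only up to an additive constant (fix it e.g. by requiring ∫_0^2 u dx = 0).


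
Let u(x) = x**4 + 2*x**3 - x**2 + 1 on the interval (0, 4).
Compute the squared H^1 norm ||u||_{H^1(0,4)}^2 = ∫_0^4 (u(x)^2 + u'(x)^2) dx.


||u||_{H^1}^2 = 43325036/315

The H^1 norm (squared) on an interval (0, L) is
  ||u||_{H^1}^2 = ∫_0^L u(x)^2 dx + ∫_0^L u'(x)^2 dx.
Compute u'(x) = 4*x**3 + 6*x**2 - 2*x.
Then u(x)^2 = x**8 + 4*x**7 + 2*x**6 - 4*x**5 + 3*x**4 + 4*x**3 - 2*x**2 + 1 and u'(x)^2 = 16*x**6 + 48*x**5 + 20*x**4 - 24*x**3 + 4*x**2.
Integrate each monomial from 0 to 4 using ∫_0^4 c·x^n dx = c·4^(n+1)/(n+1):
  ∫_0^4 u(x)^2 dx = ∫_0^4 (x^8 + 4*x^7 + 2*x^6 - 4*x^5 + 3*x^4 + 4*x^3 - 2*x^2 + 1) dx. Term by term:
    ∫_0^4 x^8 dx = 262144/9;  ∫_0^4 4*x^7 dx = 32768;  ∫_0^4 2*x^6 dx = 32768/7;
    ∫_0^4 -4*x^5 dx = -8192/3;  ∫_0^4 3*x^4 dx = 3072/5;  ∫_0^4 4*x^3 dx = 256;
    ∫_0^4 -2*x^2 dx = -128/3;  ∫_0^4 1 dx = 4.
  Sum: 262144/9 + 32768 + 32768/7 − 8192/3 + 3072/5 + 256 − 128/3 + 4 = 20373356/315.
  ∫_0^4 u'(x)^2 dx = ∫_0^4 (16*x^6 + 48*x^5 + 20*x^4 - 24*x^3 + 4*x^2) dx. Term by term:
    ∫_0^4 16*x^6 dx = 262144/7;  ∫_0^4 48*x^5 dx = 32768;  ∫_0^4 20*x^4 dx = 4096;
    ∫_0^4 -24*x^3 dx = -1536;  ∫_0^4 4*x^2 dx = 256/3.
  Sum: 262144/7 + 32768 + 4096 − 1536 + 256/3 = 1530112/21.
Adding: ||u||_{H^1}^2 = 20373356/315 + 1530112/21 = 43325036/315.


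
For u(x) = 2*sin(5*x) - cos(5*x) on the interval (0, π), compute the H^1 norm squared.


||u||_{H^1(0,π)}^2 = 65*π

u'(x) = 5*sin(5*x) + 10*cos(5*x).
Expand u² and (u')² and integrate term by term on (0, π), using: for integers n ≥ 1, ∫_0^π sin²(nx) dx = ∫_0^π cos²(nx) dx = π/2; for n ≠ n', ∫_0^π sin(nx)sin(n'x) dx = ∫_0^π cos(nx)cos(n'x) dx = 0; and by product-to-sum, ∫_0^π sin(nx)cos(n'x) dx = ½∫_0^π [sin((n+n')x) + sin((n−n')x)] dx, which is 0 when n+n' is even and 2n/(n²−n'²) when n+n' is odd (it need not vanish on (0, π)).
  u² squared terms: (-1)²·∫cos(5x)² dx = 1·π/2 = π/2;  (2)²·∫sin(5x)² dx = 4·π/2 = 2*π.
  u² cross terms: 2·(-1)·(2)·∫cos(5x)·sin(5x) dx = -4·(0) = 0.
  So ∫_0^π u² dx = π/2 + 2*π + 0 = 5*π/2.
  (u')² squared terms: (5)²·∫sin(5x)² dx = 25·π/2 = 25*π/2;  (10)²·∫cos(5x)² dx = 100·π/2 = 50*π.
  (u')² cross terms: 2·(5)·(10)·∫sin(5x)·cos(5x) dx = 100·(0) = 0.
  So ∫_0^π (u')² dx = 25*π/2 + 50*π + 0 = 125*π/2.
||u||_{H^1}^2 = (5*π/2) + (125*π/2) = 65*π.


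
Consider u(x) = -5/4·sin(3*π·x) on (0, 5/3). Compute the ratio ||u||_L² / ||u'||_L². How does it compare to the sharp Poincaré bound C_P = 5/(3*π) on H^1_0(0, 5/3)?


||u||_L² / ||u'||_L² = 1/(3*π) < C_P = 5/(3*π).

u(x) = -5/4·sin(3*π·x), so u'(x) = -15*π*cos(3*π*x)/4.
Writing u(x) = A·sin(kπx/L) with A = -5/4 and k = 5, use ∫_0^L sin²(kπx/L) dx = L/2 and ∫_0^L cos²(kπx/L) dx = L/2.
u² = 25/16·sin²(3*π·x) and (u')² = 225*π^2/16·cos²(3*π·x), and each of sin², cos² integrates to L/2 = 5/6 over (0, 5/3).
∫_0^5/3 u² dx = 125/96, so ||u||_L² = 5*sqrt(30)/24.
∫_0^5/3 (u')² dx = 375*π^2/32, so ||u'||_L² = 5*sqrt(30)*π/8.
Ratio ||u||_L² / ||u'||_L² = 1/(3*π).
Sharp Poincaré constant on H^1_0(0, 5/3) is C_P = L/π = 5/(3*π), achieved by sin(3*π/5·x).
This is the k = 5 harmonic; the ratio L/(kπ) is strictly less than C_P = L/π, consistent with the sharp inequality ||u||_L² ≤ C_P ||u'||_L².


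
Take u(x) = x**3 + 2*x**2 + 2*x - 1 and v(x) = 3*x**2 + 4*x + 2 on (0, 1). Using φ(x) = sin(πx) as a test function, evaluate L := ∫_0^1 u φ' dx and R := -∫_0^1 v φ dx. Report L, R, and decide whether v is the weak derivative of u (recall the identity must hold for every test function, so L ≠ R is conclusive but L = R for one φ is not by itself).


LHS = -11/π + 12/π^3, RHS = -11/π + 12/π^3. Yes, v = u' weakly.

u(x) = x**3 + 2*x**2 + 2*x - 1, classical derivative u'(x) = 3*x**2 + 4*x + 2.
φ(x) = sin(πx), so φ'(x) = π*cos(π*x).
Note φ(0) = φ(1) = 0, so the boundary term u·φ vanishes.
LHS = ∫_0^1 u(x) φ'(x) dx = ∫_0^1 (π*x^3*cos(π*x) + 2*π*x^2*cos(π*x) + 2*π*x*cos(π*x) - π*cos(π*x)) dx. Term by term:
  ∫_0^1 -π*cos(π*x) dx = 0;  ∫_0^1 π*x^3*cos(π*x) dx = -3/π + 12/π^3;  ∫_0^1 2*π*x*cos(π*x) dx = -4/π;
  ∫_0^1 2*π*x^2*cos(π*x) dx = -4/π.
Sum: 0 + -3/π + 12/π^3 − 4/π − 4/π = -11/π + 12/π^3.
So LHS = -11/π + 12/π^3.
∫_0^1 v(x) φ(x) dx = ∫_0^1 (3*x^2*sin(π*x) + 4*x*sin(π*x) + 2*sin(π*x)) dx. Term by term:
  ∫_0^1 2*sin(π*x) dx = 4/π;  ∫_0^1 3*x^2*sin(π*x) dx = -12/π^3 + 3/π;  ∫_0^1 4*x*sin(π*x) dx = 4/π.
Sum: 4/π + -12/π^3 + 3/π + 4/π = -12/π^3 + 11/π.
So RHS = -∫_0^1 v(x) φ(x) dx = -11/π + 12/π^3.
LHS = RHS, so the identity holds for this test φ.
Moreover u is smooth here and v(x) = u'(x) = 3*x**2 + 4*x + 2 pointwise, so the identity holds for every test function. Hence v is the weak derivative of u.


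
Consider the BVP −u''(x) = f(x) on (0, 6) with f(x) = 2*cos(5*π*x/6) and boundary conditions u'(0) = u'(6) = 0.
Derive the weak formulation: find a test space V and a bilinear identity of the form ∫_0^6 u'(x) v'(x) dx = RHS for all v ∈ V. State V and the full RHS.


V = H^1(0, 6) (no boundary constraint on v; u is determined up to an additive constant); weak form: ∫_0^6 u'v' dx = ∫_0^6 (2*cos(5*π*x/6)) v dx for all v ∈ V.

Multiply both sides by a test function v and integrate from 0 to 6:
  ∫_0^6 −u''(x) v(x) dx = ∫_0^6 f(x) v(x) dx.
Integrate the LHS by parts once:
  ∫_0^6 −u'' v dx = −[u'(x) v(x)]_0^6 + ∫_0^6 u'(x) v'(x) dx.
Thus ∫_0^6 u'(x) v'(x) dx = ∫_0^6 f(x) v(x) dx + [u'(x) v(x)]_0^6.
Choose V so that boundary terms are either known or forced to vanish.
u has homogeneous Neumann: u'(0) = u'(6) = 0. So [u' v]_0^6 = 0·v(6) − 0·v(0) = 0 for any v; take V = H^1(0, 6).
Weak formulation: find u (satisfying any essential BC) such that ∫_0^6 u'(x) v'(x) dx = ∫_0^6 f v dx for all v ∈ V (homogeneous Neumann, so boundary terms vanish).
Substituting f(x) = 2*cos(5*π*x/6), the right-hand side is ∫_0^6 (2*cos(5*π*x/6)) v dx.
Compatibility check (pure Neumann): taking v ≡ 1 ∈ V gives 0 = ∫_0^6 f dx + (0) − (0), i.e. ∫_0^6 f dx must equal u'(0) − u'(6) = 0. Indeed ∫_0^6 (2*cos(5*π*x/6)) dx = 0, so the data are compatible. The solution is then unique only up to an additive constant (fix it e.g. by requiring ∫_0^6 u dx = 0).


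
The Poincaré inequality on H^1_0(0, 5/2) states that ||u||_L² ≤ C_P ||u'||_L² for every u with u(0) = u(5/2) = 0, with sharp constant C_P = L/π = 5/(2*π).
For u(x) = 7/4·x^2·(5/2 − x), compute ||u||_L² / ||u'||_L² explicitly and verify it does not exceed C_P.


||u||_L² / ||u'||_L² = 5*sqrt(14)/28 < C_P = 5/(2*π).

u(x) = 7/4·x^2·(5/2 − x), so u'(x) = 7*x*(5 - 3*x)/4.
u(x) = 7/4·x^2·(5/2 − x) vanishes at x = 0 and x = 5/2, so u ∈ H^1_0(0, 5/2). Differentiate via the product rule and integrate the resulting polynomials term by term.
  ∫_0^5/2 u² dx = ∫_0^5/2 (49*x^6/16 - 245*x^5/16 + 1225*x^4/64) dx. Term by term:
    ∫_0^5/2 49*x^6/16 dx = 546875/2048;  ∫_0^5/2 -245*x^5/16 dx = -3828125/6144;  ∫_0^5/2 1225*x^4/64 dx = 765625/2048.
  Sum: 546875/2048 − 3828125/6144 + 765625/2048 = 109375/6144.
  ∫_0^5/2 (u')² dx = ∫_0^5/2 (441*x^4/16 - 735*x^3/8 + 1225*x^2/16) dx. Term by term:
    ∫_0^5/2 441*x^4/16 dx = 275625/512;  ∫_0^5/2 -735*x^3/8 dx = -459375/512;  ∫_0^5/2 1225*x^2/16 dx = 153125/384.
  Sum: 275625/512 − 459375/512 + 153125/384 = 30625/768.
∫_0^5/2 u² dx = 109375/6144, so ||u||_L² = 125*sqrt(42)/192.
∫_0^5/2 (u')² dx = 30625/768, so ||u'||_L² = 175*sqrt(3)/48.
Ratio ||u||_L² / ||u'||_L² = 5*sqrt(14)/28.
Sharp Poincaré constant on H^1_0(0, 5/2) is C_P = L/π = 5/(2*π), achieved by sin(2*π/5·x).
A polynomial bump cannot attain the sharp Poincaré constant (only the first sine eigenfunction does), so the ratio is strictly less than C_P, consistent with ||u||_L² ≤ C_P ||u'||_L².


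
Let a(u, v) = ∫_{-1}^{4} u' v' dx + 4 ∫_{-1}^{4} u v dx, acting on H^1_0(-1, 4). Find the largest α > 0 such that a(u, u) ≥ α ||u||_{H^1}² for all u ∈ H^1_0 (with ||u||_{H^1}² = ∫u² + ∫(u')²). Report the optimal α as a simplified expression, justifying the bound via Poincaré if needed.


α = 1

Coercivity of a(·,·) on H^1_0(-1, 4) means a(u, u) ≥ α ||u||_{H^1}² for every u ∈ H^1_0.
The interval has length L = 5, and Poincaré/coercivity depend only on L. Here a(u, u) = ∫(u')² + (4)·∫u².
Here c = 4 ≥ 1, so a(u,u) = ∫(u')² + c∫u² ≥ ∫(u')² + ∫u² = ||u||_{H^1}², i.e. α = 1 works. No larger α is possible: a(u,u) ≥ α||u||_{H^1}² means (1−α)∫(u')² ≥ (α−c)∫u², and for the modes u_n = sin(nπ(x−x₀)/L) (x₀ the left endpoint) one has ∫u_n²/∫(u_n')² = (L/(nπ))² → 0, so a(u_n,u_n)/||u_n||_{H^1}² → 1. Hence the optimal constant is α = 1.
Therefore α = 1.


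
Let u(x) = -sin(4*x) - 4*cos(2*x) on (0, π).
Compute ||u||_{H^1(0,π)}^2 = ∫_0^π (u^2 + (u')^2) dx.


||u||_{H^1(0,π)}^2 = 97*π/2

u'(x) = 8*sin(2*x) - 4*cos(4*x).
Expand u² and (u')² and integrate term by term on (0, π), using: for integers n ≥ 1, ∫_0^π sin²(nx) dx = ∫_0^π cos²(nx) dx = π/2; for n ≠ n', ∫_0^π sin(nx)sin(n'x) dx = ∫_0^π cos(nx)cos(n'x) dx = 0; and by product-to-sum, ∫_0^π sin(nx)cos(n'x) dx = ½∫_0^π [sin((n+n')x) + sin((n−n')x)] dx, which is 0 when n+n' is even and 2n/(n²−n'²) when n+n' is odd (it need not vanish on (0, π)).
  u² squared terms: (-1)²·∫sin(4x)² dx = 1·π/2 = π/2;  (-4)²·∫cos(2x)² dx = 16·π/2 = 8*π.
  u² cross terms: 2·(-1)·(-4)·∫sin(4x)·cos(2x) dx = 8·(0) = 0.
  So ∫_0^π u² dx = π/2 + 8*π + 0 = 17*π/2.
  (u')² squared terms: (-4)²·∫cos(4x)² dx = 16·π/2 = 8*π;  (8)²·∫sin(2x)² dx = 64·π/2 = 32*π.
  (u')² cross terms: 2·(-4)·(8)·∫cos(4x)·sin(2x) dx = -64·(0) = 0.
  So ∫_0^π (u')² dx = 8*π + 32*π + 0 = 40*π.
||u||_{H^1}^2 = (17*π/2) + (40*π) = 97*π/2.


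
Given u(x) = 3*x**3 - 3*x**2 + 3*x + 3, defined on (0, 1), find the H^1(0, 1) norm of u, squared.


||u||_{H^1}^2 = 1011/35

The H^1 norm (squared) on an interval (0, L) is
  ||u||_{H^1}^2 = ∫_0^L u(x)^2 dx + ∫_0^L u'(x)^2 dx.
Compute u'(x) = 9*x**2 - 6*x + 3.
Then u(x)^2 = 9*x**6 - 18*x**5 + 27*x**4 - 9*x**2 + 18*x + 9 and u'(x)^2 = 81*x**4 - 108*x**3 + 90*x**2 - 36*x + 9.
Integrate each monomial from 0 to 1 using ∫_0^1 c·x^n dx = c·1^(n+1)/(n+1):
  ∫_0^1 u(x)^2 dx = ∫_0^1 (9*x^6 - 18*x^5 + 27*x^4 - 9*x^2 + 18*x + 9) dx. Term by term:
    ∫_0^1 9*x^6 dx = 9/7;  ∫_0^1 -18*x^5 dx = -3;  ∫_0^1 27*x^4 dx = 27/5;
    ∫_0^1 -9*x^2 dx = -3;  ∫_0^1 18*x dx = 9;  ∫_0^1 9 dx = 9.
  Sum: 9/7 − 3 + 27/5 − 3 + 9 + 9 = 654/35.
  ∫_0^1 u'(x)^2 dx = ∫_0^1 (81*x^4 - 108*x^3 + 90*x^2 - 36*x + 9) dx. Term by term:
    ∫_0^1 81*x^4 dx = 81/5;  ∫_0^1 -108*x^3 dx = -27;  ∫_0^1 90*x^2 dx = 30;
    ∫_0^1 -36*x dx = -18;  ∫_0^1 9 dx = 9.
  Sum: 81/5 − 27 + 30 − 18 + 9 = 51/5.
Adding: ||u||_{H^1}^2 = 654/35 + 51/5 = 1011/35.


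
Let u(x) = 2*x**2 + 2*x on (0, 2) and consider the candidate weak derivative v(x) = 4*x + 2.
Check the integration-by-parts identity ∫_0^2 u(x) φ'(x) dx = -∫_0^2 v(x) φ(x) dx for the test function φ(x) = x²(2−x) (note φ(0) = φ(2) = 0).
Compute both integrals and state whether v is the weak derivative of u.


LHS = -136/15, RHS = -136/15. Yes, v = u' weakly.

u(x) = 2*x**2 + 2*x, classical derivative u'(x) = 4*x + 2.
φ(x) = x²(2−x), so φ'(x) = x*(4 - 3*x).
Note φ(0) = φ(2) = 0, so the boundary term u·φ vanishes.
LHS = ∫_0^2 u(x) φ'(x) dx = ∫_0^2 (-6*x^4 + 2*x^3 + 8*x^2) dx. Term by term:
  ∫_0^2 -6*x^4 dx = -192/5;  ∫_0^2 2*x^3 dx = 8;  ∫_0^2 8*x^2 dx = 64/3.
Sum: -192/5 + 8 + 64/3 = -136/15.
So LHS = -136/15.
∫_0^2 v(x) φ(x) dx = ∫_0^2 (-4*x^4 + 6*x^3 + 4*x^2) dx. Term by term:
  ∫_0^2 -4*x^4 dx = -128/5;  ∫_0^2 6*x^3 dx = 24;  ∫_0^2 4*x^2 dx = 32/3.
Sum: -128/5 + 24 + 32/3 = 136/15.
So RHS = -∫_0^2 v(x) φ(x) dx = -136/15.
LHS = RHS, so the identity holds for this test φ.
Moreover u is smooth here and v(x) = u'(x) = 4*x + 2 pointwise, so the identity holds for every test function. Hence v is the weak derivative of u.


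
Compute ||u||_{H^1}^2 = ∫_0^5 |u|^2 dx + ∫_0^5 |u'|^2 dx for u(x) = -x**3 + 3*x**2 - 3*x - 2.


||u||_{H^1}^2 = 64585/14

The H^1 norm (squared) on an interval (0, L) is
  ||u||_{H^1}^2 = ∫_0^L u(x)^2 dx + ∫_0^L u'(x)^2 dx.
Compute u'(x) = -3*x**2 + 6*x - 3.
Then u(x)^2 = x**6 - 6*x**5 + 15*x**4 - 14*x**3 - 3*x**2 + 12*x + 4 and u'(x)^2 = 9*x**4 - 36*x**3 + 54*x**2 - 36*x + 9.
Integrate each monomial from 0 to 5 using ∫_0^5 c·x^n dx = c·5^(n+1)/(n+1):
  ∫_0^5 u(x)^2 dx = ∫_0^5 (x^6 - 6*x^5 + 15*x^4 - 14*x^3 - 3*x^2 + 12*x + 4) dx. Term by term:
    ∫_0^5 x^6 dx = 78125/7;  ∫_0^5 -6*x^5 dx = -15625;  ∫_0^5 15*x^4 dx = 9375;
    ∫_0^5 -14*x^3 dx = -4375/2;  ∫_0^5 -3*x^2 dx = -125;  ∫_0^5 12*x dx = 150;
    ∫_0^5 4 dx = 20.
  Sum: 78125/7 − 15625 + 9375 − 4375/2 − 125 + 150 + 20 = 38755/14.
  ∫_0^5 u'(x)^2 dx = ∫_0^5 (9*x^4 - 36*x^3 + 54*x^2 - 36*x + 9) dx. Term by term:
    ∫_0^5 9*x^4 dx = 5625;  ∫_0^5 -36*x^3 dx = -5625;  ∫_0^5 54*x^2 dx = 2250;
    ∫_0^5 -36*x dx = -450;  ∫_0^5 9 dx = 45.
  Sum: 5625 − 5625 + 2250 − 450 + 45 = 1845.
Adding: ||u||_{H^1}^2 = 38755/14 + 1845 = 64585/14.


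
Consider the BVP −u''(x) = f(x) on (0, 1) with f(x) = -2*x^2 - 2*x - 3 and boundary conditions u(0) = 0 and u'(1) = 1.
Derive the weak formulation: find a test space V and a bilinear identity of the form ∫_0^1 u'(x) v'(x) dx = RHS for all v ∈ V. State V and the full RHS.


V = {v ∈ H^1(0, 1) : v(0) = 0} (test functions vanish at x = 0 where u is specified); weak form: ∫_0^1 u'v' dx = ∫_0^1 (-2*x^2 - 2*x - 3) v dx + v(1) for all v ∈ V.

Multiply both sides by a test function v and integrate from 0 to 1:
  ∫_0^1 −u''(x) v(x) dx = ∫_0^1 f(x) v(x) dx.
Integrate the LHS by parts once:
  ∫_0^1 −u'' v dx = −[u'(x) v(x)]_0^1 + ∫_0^1 u'(x) v'(x) dx.
Thus ∫_0^1 u'(x) v'(x) dx = ∫_0^1 f(x) v(x) dx + [u'(x) v(x)]_0^1.
Choose V so that boundary terms are either known or forced to vanish.
Mixed BC: u(0) = 0 (Dirichlet) and u'(1) = 1 (Neumann). Define V = {v ∈ H^1(0, 1) : v(0) = 0}. Then [u' v]_0^1 = u'(1)·v(1) − u'(0)·0 = v(1).
Weak formulation: find u (satisfying any essential BC) such that ∫_0^1 u'(x) v'(x) dx = ∫_0^1 f v dx + v(1) for all v ∈ V (Dirichlet at 0 absorbed into V; Neumann datum at x = 1 contributes the boundary term).
Substituting f(x) = -2*x^2 - 2*x - 3, the right-hand side is ∫_0^1 (-2*x^2 - 2*x - 3) v dx + v(1).


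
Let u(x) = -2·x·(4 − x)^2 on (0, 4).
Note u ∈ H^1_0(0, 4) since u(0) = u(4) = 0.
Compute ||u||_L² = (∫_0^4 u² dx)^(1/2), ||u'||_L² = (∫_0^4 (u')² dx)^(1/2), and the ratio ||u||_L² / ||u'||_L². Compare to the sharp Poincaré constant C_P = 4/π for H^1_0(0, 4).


||u||_L² / ||u'||_L² = 2*sqrt(14)/7 < C_P = 4/π.

u(x) = -2·x·(4 − x)^2, so u'(x) = 2*(4 - 3*x)*(x - 4).
u(x) = -2·x·(4 − x)^2 vanishes at x = 0 and x = 4, so u ∈ H^1_0(0, 4). Differentiate via the product rule and integrate the resulting polynomials term by term.
  ∫_0^4 u² dx = ∫_0^4 (4*x^6 - 64*x^5 + 384*x^4 - 1024*x^3 + 1024*x^2) dx. Term by term:
    ∫_0^4 4*x^6 dx = 65536/7;  ∫_0^4 -64*x^5 dx = -131072/3;  ∫_0^4 384*x^4 dx = 393216/5;
    ∫_0^4 -1024*x^3 dx = -65536;  ∫_0^4 1024*x^2 dx = 65536/3.
  Sum: 65536/7 − 131072/3 + 393216/5 − 65536 + 65536/3 = 65536/105.
  ∫_0^4 (u')² dx = ∫_0^4 (36*x^4 - 384*x^3 + 1408*x^2 - 2048*x + 1024) dx. Term by term:
    ∫_0^4 36*x^4 dx = 36864/5;  ∫_0^4 -384*x^3 dx = -24576;  ∫_0^4 1408*x^2 dx = 90112/3;
    ∫_0^4 -2048*x dx = -16384;  ∫_0^4 1024 dx = 4096.
  Sum: 36864/5 − 24576 + 90112/3 − 16384 + 4096 = 8192/15.
∫_0^4 u² dx = 65536/105, so ||u||_L² = 256*sqrt(105)/105.
∫_0^4 (u')² dx = 8192/15, so ||u'||_L² = 64*sqrt(30)/15.
Ratio ||u||_L² / ||u'||_L² = 2*sqrt(14)/7.
Sharp Poincaré constant on H^1_0(0, 4) is C_P = L/π = 4/π, achieved by sin(π/4·x).
A polynomial bump cannot attain the sharp Poincaré constant (only the first sine eigenfunction does), so the ratio is strictly less than C_P, consistent with ||u||_L² ≤ C_P ||u'||_L².


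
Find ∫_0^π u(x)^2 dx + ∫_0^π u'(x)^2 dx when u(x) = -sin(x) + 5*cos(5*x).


||u||_{H^1(0,π)}^2 = 326*π

u'(x) = -25*sin(5*x) - cos(x).
Expand u² and (u')² and integrate term by term on (0, π), using: for integers n ≥ 1, ∫_0^π sin²(nx) dx = ∫_0^π cos²(nx) dx = π/2; for n ≠ n', ∫_0^π sin(nx)sin(n'x) dx = ∫_0^π cos(nx)cos(n'x) dx = 0; and by product-to-sum, ∫_0^π sin(nx)cos(n'x) dx = ½∫_0^π [sin((n+n')x) + sin((n−n')x)] dx, which is 0 when n+n' is even and 2n/(n²−n'²) when n+n' is odd (it need not vanish on (0, π)).
  u² squared terms: (-1)²·∫sin(x)² dx = 1·π/2 = π/2;  (5)²·∫cos(5x)² dx = 25·π/2 = 25*π/2.
  u² cross terms: 2·(-1)·(5)·∫sin(x)·cos(5x) dx = -10·(0) = 0.
  So ∫_0^π u² dx = π/2 + 25*π/2 + 0 = 13*π.
  (u')² squared terms: (-1)²·∫cos(x)² dx = 1·π/2 = π/2;  (-25)²·∫sin(5x)² dx = 625·π/2 = 625*π/2.
  (u')² cross terms: 2·(-1)·(-25)·∫cos(x)·sin(5x) dx = 50·(0) = 0.
  So ∫_0^π (u')² dx = π/2 + 625*π/2 + 0 = 313*π.
||u||_{H^1}^2 = (13*π) + (313*π) = 326*π.


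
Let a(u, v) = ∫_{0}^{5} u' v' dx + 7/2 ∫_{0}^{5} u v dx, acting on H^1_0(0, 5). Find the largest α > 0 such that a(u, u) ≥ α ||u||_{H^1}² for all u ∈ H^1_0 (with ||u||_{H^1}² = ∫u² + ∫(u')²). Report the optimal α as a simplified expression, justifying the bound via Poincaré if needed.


α = 1

Coercivity of a(·,·) on H^1_0(0, 5) means a(u, u) ≥ α ||u||_{H^1}² for every u ∈ H^1_0.
The interval has length L = 5, and Poincaré/coercivity depend only on L. Here a(u, u) = ∫(u')² + (7/2)·∫u².
Here c = 7/2 ≥ 1, so a(u,u) = ∫(u')² + c∫u² ≥ ∫(u')² + ∫u² = ||u||_{H^1}², i.e. α = 1 works. No larger α is possible: a(u,u) ≥ α||u||_{H^1}² means (1−α)∫(u')² ≥ (α−c)∫u², and for the modes u_n = sin(nπ(x−x₀)/L) (x₀ the left endpoint) one has ∫u_n²/∫(u_n')² = (L/(nπ))² → 0, so a(u_n,u_n)/||u_n||_{H^1}² → 1. Hence the optimal constant is α = 1.
Therefore α = 1.


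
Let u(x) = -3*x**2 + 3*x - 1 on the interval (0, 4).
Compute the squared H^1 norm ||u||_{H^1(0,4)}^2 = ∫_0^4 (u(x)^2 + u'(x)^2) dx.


||u||_{H^1}^2 = 7416/5

The H^1 norm (squared) on an interval (0, L) is
  ||u||_{H^1}^2 = ∫_0^L u(x)^2 dx + ∫_0^L u'(x)^2 dx.
Compute u'(x) = 3 - 6*x.
Then u(x)^2 = 9*x**4 - 18*x**3 + 15*x**2 - 6*x + 1 and u'(x)^2 = 36*x**2 - 36*x + 9.
Integrate each monomial from 0 to 4 using ∫_0^4 c·x^n dx = c·4^(n+1)/(n+1):
  ∫_0^4 u(x)^2 dx = ∫_0^4 (9*x^4 - 18*x^3 + 15*x^2 - 6*x + 1) dx. Term by term:
    ∫_0^4 9*x^4 dx = 9216/5;  ∫_0^4 -18*x^3 dx = -1152;  ∫_0^4 15*x^2 dx = 320;
    ∫_0^4 -6*x dx = -48;  ∫_0^4 1 dx = 4.
  Sum: 9216/5 − 1152 + 320 − 48 + 4 = 4836/5.
  ∫_0^4 u'(x)^2 dx = ∫_0^4 (36*x^2 - 36*x + 9) dx. Term by term:
    ∫_0^4 36*x^2 dx = 768;  ∫_0^4 -36*x dx = -288;  ∫_0^4 9 dx = 36.
  Sum: 768 − 288 + 36 = 516.
Adding: ||u||_{H^1}^2 = 4836/5 + 516 = 7416/5.


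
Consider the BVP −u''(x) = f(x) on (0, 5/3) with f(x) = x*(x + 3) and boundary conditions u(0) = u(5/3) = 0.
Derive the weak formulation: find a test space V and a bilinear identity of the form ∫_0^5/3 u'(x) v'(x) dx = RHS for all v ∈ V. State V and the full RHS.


V = H^1_0(0, 5/3) (so v(0) = v(5/3) = 0); weak form: ∫_0^5/3 u'v' dx = ∫_0^5/3 (x*(x + 3)) v dx for all v ∈ V.

Multiply both sides by a test function v and integrate from 0 to 5/3:
  ∫_0^5/3 −u''(x) v(x) dx = ∫_0^5/3 f(x) v(x) dx.
Integrate the LHS by parts once:
  ∫_0^5/3 −u'' v dx = −[u'(x) v(x)]_0^5/3 + ∫_0^5/3 u'(x) v'(x) dx.
Thus ∫_0^5/3 u'(x) v'(x) dx = ∫_0^5/3 f(x) v(x) dx + [u'(x) v(x)]_0^5/3.
Choose V so that boundary terms are either known or forced to vanish.
u is Dirichlet: u(0) = u(5/3) = 0. Let V = H^1_0(0, 5/3); then v(0) = v(5/3) = 0, and [u' v]_0^5/3 = 0.
Weak formulation: find u (satisfying any essential BC) such that ∫_0^5/3 u'(x) v'(x) dx = ∫_0^5/3 f v dx for all v ∈ V.
Substituting f(x) = x*(x + 3), the right-hand side is ∫_0^5/3 (x*(x + 3)) v dx.


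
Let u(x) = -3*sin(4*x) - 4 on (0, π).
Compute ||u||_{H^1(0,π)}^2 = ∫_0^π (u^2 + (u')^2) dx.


||u||_{H^1(0,π)}^2 = 185*π/2

u'(x) = -12*cos(4*x).
Expand u² and (u')² and integrate term by term on (0, π), using: for integers n ≥ 1, ∫_0^π sin²(nx) dx = ∫_0^π cos²(nx) dx = π/2; for n ≠ n', ∫_0^π sin(nx)sin(n'x) dx = ∫_0^π cos(nx)cos(n'x) dx = 0; and by product-to-sum, ∫_0^π sin(nx)cos(n'x) dx = ½∫_0^π [sin((n+n')x) + sin((n−n')x)] dx, which is 0 when n+n' is even and 2n/(n²−n'²) when n+n' is odd (it need not vanish on (0, π)). For the constant mode: ∫_0^π 1 dx = π, ∫_0^π cos(nx) dx = 0, ∫_0^π sin(nx) dx = (1−(−1)^n)/n.
  u² squared terms: (-4)²·∫1 dx = 16·π = 16*π;  (-3)²·∫sin(4x)² dx = 9·π/2 = 9*π/2.
  u² cross terms: 2·(-4)·(-3)·∫1·sin(4x) dx = 24·(0) = 0.
  So ∫_0^π u² dx = 16*π + 9*π/2 + 0 = 41*π/2.
  (u')² squared terms: (-12)²·∫cos(4x)² dx = 144·π/2 = 72*π.
  So ∫_0^π (u')² dx = 72*π.
||u||_{H^1}^2 = (41*π/2) + (72*π) = 185*π/2.


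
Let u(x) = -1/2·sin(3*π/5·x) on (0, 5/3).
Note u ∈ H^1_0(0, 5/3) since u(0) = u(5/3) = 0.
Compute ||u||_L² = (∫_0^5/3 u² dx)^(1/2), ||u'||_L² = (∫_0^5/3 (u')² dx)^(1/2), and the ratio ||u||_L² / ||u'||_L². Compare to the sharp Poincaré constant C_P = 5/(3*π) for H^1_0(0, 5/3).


||u||_L² / ||u'||_L² = 5/(3*π) = C_P.

u(x) = -1/2·sin(3*π/5·x), so u'(x) = -3*π*cos(3*π*x/5)/10.
Writing u(x) = A·sin(kπx/L) with A = -1/2 and k = 1, use ∫_0^L sin²(kπx/L) dx = L/2 and ∫_0^L cos²(kπx/L) dx = L/2.
u² = 1/4·sin²(3*π/5·x) and (u')² = 9*π^2/100·cos²(3*π/5·x), and each of sin², cos² integrates to L/2 = 5/6 over (0, 5/3).
∫_0^5/3 u² dx = 5/24, so ||u||_L² = sqrt(30)/12.
∫_0^5/3 (u')² dx = 3*π^2/40, so ||u'||_L² = sqrt(30)*π/20.
Ratio ||u||_L² / ||u'||_L² = 5/(3*π).
Sharp Poincaré constant on H^1_0(0, 5/3) is C_P = L/π = 5/(3*π), achieved by sin(3*π/5·x).
This is the k = 1 eigenfunction (up to amplitude), so the ratio equals the sharp Poincaré constant exactly.


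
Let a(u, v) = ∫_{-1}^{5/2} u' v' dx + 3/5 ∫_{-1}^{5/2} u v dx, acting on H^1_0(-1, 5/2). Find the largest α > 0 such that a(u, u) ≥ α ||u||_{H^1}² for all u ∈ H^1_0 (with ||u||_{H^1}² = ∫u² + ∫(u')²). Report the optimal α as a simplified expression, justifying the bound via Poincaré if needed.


α = (147 + 20*π^2)/(5*(4*π^2 + 49))

Coercivity of a(·,·) on H^1_0(-1, 5/2) means a(u, u) ≥ α ||u||_{H^1}² for every u ∈ H^1_0.
The interval has length L = 7/2, and Poincaré/coercivity depend only on L. Here a(u, u) = ∫(u')² + (3/5)·∫u².
Here 0 < c = 3/5 < 1. The condition a(u,u) ≥ α||u||_{H^1}² reads (1−α)∫(u')² ≥ (α−c)∫u². Any admissible α is ≤ 1 (rapidly oscillating u have ∫u²/∫(u')² → 0), and α = 1 would force 0 ≥ (1−c)∫u², impossible since c < 1; so 1−α > 0. By the sharp Poincaré inequality on H^1_0 of an interval of length L, ∫(u')² ≥ (π/L)²∫u² with equality for the first sine mode sin(π(x−x₀)/L) (x₀ the left endpoint), so the inequality holds for all u iff (1−α)(π/L)² ≥ α − c, i.e. α ≤ ((π/L)² + c)/((π/L)² + 1) = (1 + c(L/π)²)/(1 + (L/π)²). With (π/L)² = 4*π^2/49 and c = 3/5, the largest admissible constant is α = ((π/L)² + c)/((π/L)² + 1).
Simplifying, α = (147 + 20*π^2)/(5*(4*π^2 + 49)).


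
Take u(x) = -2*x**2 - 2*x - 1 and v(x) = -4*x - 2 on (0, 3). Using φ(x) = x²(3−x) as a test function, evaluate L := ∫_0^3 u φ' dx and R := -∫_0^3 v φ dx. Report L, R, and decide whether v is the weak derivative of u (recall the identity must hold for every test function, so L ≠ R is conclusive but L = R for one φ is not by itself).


LHS = 621/10, RHS = 621/10. Yes, v = u' weakly.

u(x) = -2*x**2 - 2*x - 1, classical derivative u'(x) = -4*x - 2.
φ(x) = x²(3−x), so φ'(x) = 3*x*(2 - x).
Note φ(0) = φ(3) = 0, so the boundary term u·φ vanishes.
LHS = ∫_0^3 u(x) φ'(x) dx = ∫_0^3 (6*x^4 - 6*x^3 - 9*x^2 - 6*x) dx. Term by term:
  ∫_0^3 6*x^4 dx = 1458/5;  ∫_0^3 -6*x^3 dx = -243/2;  ∫_0^3 -9*x^2 dx = -81;
  ∫_0^3 -6*x dx = -27.
Sum: 1458/5 − 243/2 − 81 − 27 = 621/10.
So LHS = 621/10.
∫_0^3 v(x) φ(x) dx = ∫_0^3 (4*x^4 - 10*x^3 - 6*x^2) dx. Term by term:
  ∫_0^3 4*x^4 dx = 972/5;  ∫_0^3 -10*x^3 dx = -405/2;  ∫_0^3 -6*x^2 dx = -54.
Sum: 972/5 − 405/2 − 54 = -621/10.
So RHS = -∫_0^3 v(x) φ(x) dx = 621/10.
LHS = RHS, so the identity holds for this test φ.
Moreover u is smooth here and v(x) = u'(x) = -4*x - 2 pointwise, so the identity holds for every test function. Hence v is the weak derivative of u.


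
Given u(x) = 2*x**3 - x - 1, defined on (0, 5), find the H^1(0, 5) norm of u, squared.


||u||_{H^1}^2 = 1335485/21

The H^1 norm (squared) on an interval (0, L) is
  ||u||_{H^1}^2 = ∫_0^L u(x)^2 dx + ∫_0^L u'(x)^2 dx.
Compute u'(x) = 6*x**2 - 1.
Then u(x)^2 = 4*x**6 - 4*x**4 - 4*x**3 + x**2 + 2*x + 1 and u'(x)^2 = 36*x**4 - 12*x**2 + 1.
Integrate each monomial from 0 to 5 using ∫_0^5 c·x^n dx = c·5^(n+1)/(n+1):
  ∫_0^5 u(x)^2 dx = ∫_0^5 (4*x^6 - 4*x^4 - 4*x^3 + x^2 + 2*x + 1) dx. Term by term:
    ∫_0^5 4*x^6 dx = 312500/7;  ∫_0^5 -4*x^4 dx = -2500;  ∫_0^5 -4*x^3 dx = -625;
    ∫_0^5 x^2 dx = 125/3;  ∫_0^5 2*x dx = 25;  ∫_0^5 1 dx = 5.
  Sum: 312500/7 − 2500 − 625 + 125/3 + 25 + 5 = 873380/21.
  ∫_0^5 u'(x)^2 dx = ∫_0^5 (36*x^4 - 12*x^2 + 1) dx. Term by term:
    ∫_0^5 36*x^4 dx = 22500;  ∫_0^5 -12*x^2 dx = -500;  ∫_0^5 1 dx = 5.
  Sum: 22500 − 500 + 5 = 22005.
Adding: ||u||_{H^1}^2 = 873380/21 + 22005 = 1335485/21.


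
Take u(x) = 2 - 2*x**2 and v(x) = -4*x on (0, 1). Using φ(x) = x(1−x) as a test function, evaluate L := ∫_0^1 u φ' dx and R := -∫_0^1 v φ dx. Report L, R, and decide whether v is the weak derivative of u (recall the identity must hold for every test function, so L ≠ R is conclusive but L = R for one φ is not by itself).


LHS = 1/3, RHS = 1/3. Yes, v = u' weakly.

u(x) = 2 - 2*x**2, classical derivative u'(x) = -4*x.
φ(x) = x(1−x), so φ'(x) = 1 - 2*x.
Note φ(0) = φ(1) = 0, so the boundary term u·φ vanishes.
LHS = ∫_0^1 u(x) φ'(x) dx = ∫_0^1 (4*x^3 - 2*x^2 - 4*x + 2) dx. Term by term:
  ∫_0^1 4*x^3 dx = 1;  ∫_0^1 -2*x^2 dx = -2/3;  ∫_0^1 -4*x dx = -2;
  ∫_0^1 2 dx = 2.
Sum: 1 − 2/3 − 2 + 2 = 1/3.
So LHS = 1/3.
∫_0^1 v(x) φ(x) dx = ∫_0^1 (4*x^3 - 4*x^2) dx. Term by term:
  ∫_0^1 4*x^3 dx = 1;  ∫_0^1 -4*x^2 dx = -4/3.
Sum: 1 − 4/3 = -1/3.
So RHS = -∫_0^1 v(x) φ(x) dx = 1/3.
LHS = RHS, so the identity holds for this test φ.
Moreover u is smooth here and v(x) = u'(x) = -4*x pointwise, so the identity holds for every test function. Hence v is the weak derivative of u.
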